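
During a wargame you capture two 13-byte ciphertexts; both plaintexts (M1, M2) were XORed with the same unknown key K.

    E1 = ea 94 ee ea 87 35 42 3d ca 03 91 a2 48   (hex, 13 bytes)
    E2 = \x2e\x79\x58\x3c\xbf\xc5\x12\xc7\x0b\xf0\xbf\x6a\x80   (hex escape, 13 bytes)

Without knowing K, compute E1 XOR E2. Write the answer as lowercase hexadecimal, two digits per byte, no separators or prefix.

c4edb6d638f050fac1f32ec8c8

E1 ⊕ E2 = (M1 ⊕ K) ⊕ (M2 ⊕ K) = M1 ⊕ M2 — the shared key cancels under XOR.
ea XOR 2e = c4
94 XOR 79 = ed
ee XOR 58 = b6
ea XOR 3c = d6
87 XOR bf = 38
35 XOR c5 = f0
42 XOR 12 = 50
3d XOR c7 = fa
ca XOR 0b = c1
03 XOR f0 = f3
91 XOR bf = 2e
a2 XOR 6a = c8
48 XOR 80 = c8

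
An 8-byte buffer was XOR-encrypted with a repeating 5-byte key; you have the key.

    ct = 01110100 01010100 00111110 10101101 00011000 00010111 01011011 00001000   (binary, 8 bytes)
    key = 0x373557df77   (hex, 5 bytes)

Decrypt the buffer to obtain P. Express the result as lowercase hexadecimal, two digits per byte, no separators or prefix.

The 5-byte key repeats, so the effective keystream is 37 35 57 df 77 37 35 57.
byte 0: 74 ⊕ 37 = 43
byte 1: 54 ⊕ 35 = 61
byte 2: 3e ⊕ 57 = 69
byte 3: ad ⊕ df = 72
byte 4: 18 ⊕ 77 = 6f
byte 5: 17 ⊕ 37 = 20
byte 6: 5b ⊕ 35 = 6e
byte 7: 08 ⊕ 57 = 5f

436169726f206e5f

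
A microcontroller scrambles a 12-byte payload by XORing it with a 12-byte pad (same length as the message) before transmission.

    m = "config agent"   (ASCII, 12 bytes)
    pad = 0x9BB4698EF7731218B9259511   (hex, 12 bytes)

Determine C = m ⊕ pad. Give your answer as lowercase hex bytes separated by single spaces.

63 xor 9b = f8
6f xor b4 = db
6e xor 69 = 07
66 xor 8e = e8
69 xor f7 = 9e
67 xor 73 = 14
20 xor 12 = 32
61 xor 18 = 79
67 xor b9 = de
65 xor 25 = 40
6e xor 95 = fb
74 xor 11 = 65

f8 db 07 e8 9e 14 32 79 de 40 fb 65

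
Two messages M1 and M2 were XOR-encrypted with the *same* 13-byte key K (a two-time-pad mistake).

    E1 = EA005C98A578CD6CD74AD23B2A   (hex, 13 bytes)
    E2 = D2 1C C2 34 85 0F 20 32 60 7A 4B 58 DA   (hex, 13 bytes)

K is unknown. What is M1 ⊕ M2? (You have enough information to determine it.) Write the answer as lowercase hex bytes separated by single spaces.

38 1c 9e ac 20 77 ed 5e b7 30 99 63 f0

E1 ⊕ E2 = (M1 ⊕ K) ⊕ (M2 ⊕ K) = M1 ⊕ M2 — the shared key cancels under XOR.
ea ⊕ d2 = 38
00 ⊕ 1c = 1c
5c ⊕ c2 = 9e
98 ⊕ 34 = ac
a5 ⊕ 85 = 20
78 ⊕ 0f = 77
cd ⊕ 20 = ed
6c ⊕ 32 = 5e
d7 ⊕ 60 = b7
4a ⊕ 7a = 30
d2 ⊕ 4b = 99
3b ⊕ 58 = 63
2a ⊕ da = f0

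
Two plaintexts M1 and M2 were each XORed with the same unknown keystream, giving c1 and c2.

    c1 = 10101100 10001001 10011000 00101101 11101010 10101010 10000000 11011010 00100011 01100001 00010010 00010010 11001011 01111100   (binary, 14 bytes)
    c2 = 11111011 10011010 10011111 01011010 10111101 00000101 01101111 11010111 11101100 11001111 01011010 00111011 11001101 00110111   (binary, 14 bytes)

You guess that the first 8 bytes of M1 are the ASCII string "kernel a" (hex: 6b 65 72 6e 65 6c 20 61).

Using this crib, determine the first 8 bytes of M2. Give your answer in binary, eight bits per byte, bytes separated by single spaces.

First, c1 ⊕ c2 = (M1 ⊕ K) ⊕ (M2 ⊕ K) = M1 ⊕ M2, so the key drops out. Then M2 = (M1 ⊕ M2) ⊕ M1 over the first 8 bytes.
byte 0: (ac ⊕ fb) ⊕ 6b = 57 ⊕ 6b = 3c
byte 1: (89 ⊕ 9a) ⊕ 65 = 13 ⊕ 65 = 76
byte 2: (98 ⊕ 9f) ⊕ 72 = 07 ⊕ 72 = 75
byte 3: (2d ⊕ 5a) ⊕ 6e = 77 ⊕ 6e = 19
byte 4: (ea ⊕ bd) ⊕ 65 = 57 ⊕ 65 = 32
byte 5: (aa ⊕ 05) ⊕ 6c = af ⊕ 6c = c3
byte 6: (80 ⊕ 6f) ⊕ 20 = ef ⊕ 20 = cf
byte 7: (da ⊕ d7) ⊕ 61 = 0d ⊕ 61 = 6c

00111100 01110110 01110101 00011001 00110010 11000011 11001111 01101100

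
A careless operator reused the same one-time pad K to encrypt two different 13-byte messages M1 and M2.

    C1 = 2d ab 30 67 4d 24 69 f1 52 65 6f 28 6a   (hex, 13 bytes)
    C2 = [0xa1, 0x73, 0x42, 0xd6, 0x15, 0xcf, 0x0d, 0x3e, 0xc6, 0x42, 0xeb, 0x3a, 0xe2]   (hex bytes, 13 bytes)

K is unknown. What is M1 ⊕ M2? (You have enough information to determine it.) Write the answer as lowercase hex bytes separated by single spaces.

8c d8 72 b1 58 eb 64 cf 94 27 84 12 88

C1 ⊕ C2 = (M1 ⊕ K) ⊕ (M2 ⊕ K) = M1 ⊕ M2 — the shared key cancels under XOR.
2d XOR a1 = 8c
ab XOR 73 = d8
30 XOR 42 = 72
67 XOR d6 = b1
4d XOR 15 = 58
24 XOR cf = eb
69 XOR 0d = 64
f1 XOR 3e = cf
52 XOR c6 = 94
65 XOR 42 = 27
6f XOR eb = 84
28 XOR 3a = 12
6a XOR e2 = 88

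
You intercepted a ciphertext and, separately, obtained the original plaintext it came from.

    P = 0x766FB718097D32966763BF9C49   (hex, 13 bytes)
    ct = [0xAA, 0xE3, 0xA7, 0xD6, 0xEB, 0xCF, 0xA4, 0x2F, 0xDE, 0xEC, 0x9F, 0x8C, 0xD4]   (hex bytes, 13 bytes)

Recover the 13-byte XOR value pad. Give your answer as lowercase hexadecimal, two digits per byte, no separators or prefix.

Since ct = P ⊕ pad, XORing both sides with P gives pad = P ⊕ ct.
76 xor aa = dc
6f xor e3 = 8c
b7 xor a7 = 10
18 xor d6 = ce
09 xor eb = e2
7d xor cf = b2
32 xor a4 = 96
96 xor 2f = b9
67 xor de = b9
63 xor ec = 8f
bf xor 9f = 20
9c xor 8c = 10
49 xor d4 = 9d

dc8c10cee2b296b9b98f20109d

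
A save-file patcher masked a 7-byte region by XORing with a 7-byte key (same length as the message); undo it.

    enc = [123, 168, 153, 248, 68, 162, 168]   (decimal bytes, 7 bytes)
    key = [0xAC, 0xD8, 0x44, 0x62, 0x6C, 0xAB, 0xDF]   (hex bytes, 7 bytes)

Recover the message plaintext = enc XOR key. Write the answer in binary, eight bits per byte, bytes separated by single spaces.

7b xor ac = d7
a8 xor d8 = 70
99 xor 44 = dd
f8 xor 62 = 9a
44 xor 6c = 28
a2 xor ab = 09
a8 xor df = 77

11010111 01110000 11011101 10011010 00101000 00001001 01110111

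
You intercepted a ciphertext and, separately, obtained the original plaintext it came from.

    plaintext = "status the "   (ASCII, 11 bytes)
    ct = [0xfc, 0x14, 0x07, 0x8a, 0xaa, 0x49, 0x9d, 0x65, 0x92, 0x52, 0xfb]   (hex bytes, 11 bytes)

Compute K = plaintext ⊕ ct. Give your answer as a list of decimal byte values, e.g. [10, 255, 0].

[143, 96, 102, 254, 223, 58, 189, 17, 250, 55, 219]

Since ct = plaintext ⊕ K, XORing both sides with plaintext gives K = plaintext ⊕ ct.
byte 0: 73 ⊕ fc = 8f
byte 1: 74 ⊕ 14 = 60
byte 2: 61 ⊕ 07 = 66
byte 3: 74 ⊕ 8a = fe
byte 4: 75 ⊕ aa = df
byte 5: 73 ⊕ 49 = 3a
byte 6: 20 ⊕ 9d = bd
byte 7: 74 ⊕ 65 = 11
byte 8: 68 ⊕ 92 = fa
byte 9: 65 ⊕ 52 = 37
byte 10: 20 ⊕ fb = db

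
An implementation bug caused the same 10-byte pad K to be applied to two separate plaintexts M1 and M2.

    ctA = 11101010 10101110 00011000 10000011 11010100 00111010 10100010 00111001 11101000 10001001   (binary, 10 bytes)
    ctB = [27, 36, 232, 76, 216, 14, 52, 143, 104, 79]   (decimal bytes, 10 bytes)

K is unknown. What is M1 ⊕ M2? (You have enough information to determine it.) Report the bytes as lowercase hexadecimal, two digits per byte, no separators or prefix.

ctA ⊕ ctB = (M1 ⊕ K) ⊕ (M2 ⊕ K) = M1 ⊕ M2 — the shared key cancels under XOR.
ea XOR 1b = f1
ae XOR 24 = 8a
18 XOR e8 = f0
83 XOR 4c = cf
d4 XOR d8 = 0c
3a XOR 0e = 34
a2 XOR 34 = 96
39 XOR 8f = b6
e8 XOR 68 = 80
89 XOR 4f = c6

f18af0cf0c3496b680c6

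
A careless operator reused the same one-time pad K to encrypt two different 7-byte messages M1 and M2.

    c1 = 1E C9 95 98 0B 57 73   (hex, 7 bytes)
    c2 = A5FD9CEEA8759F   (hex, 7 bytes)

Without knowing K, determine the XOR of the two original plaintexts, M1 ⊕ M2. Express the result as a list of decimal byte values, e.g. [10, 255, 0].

[187, 52, 9, 118, 163, 34, 236]

c1 ⊕ c2 = (M1 ⊕ K) ⊕ (M2 ⊕ K) = M1 ⊕ M2 — the shared key cancels under XOR.
byte 0: 1e XOR a5 = bb
byte 1: c9 XOR fd = 34
byte 2: 95 XOR 9c = 09
byte 3: 98 XOR ee = 76
byte 4: 0b XOR a8 = a3
byte 5: 57 XOR 75 = 22
byte 6: 73 XOR 9f = ec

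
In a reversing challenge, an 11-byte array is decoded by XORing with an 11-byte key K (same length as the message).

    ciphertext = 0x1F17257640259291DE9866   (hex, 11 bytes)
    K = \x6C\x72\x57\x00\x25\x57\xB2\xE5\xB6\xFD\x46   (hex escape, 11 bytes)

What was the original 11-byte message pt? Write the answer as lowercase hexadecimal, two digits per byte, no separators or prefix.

7365727665722074686520

byte 0: 1f ⊕ 6c = 73
byte 1: 17 ⊕ 72 = 65
byte 2: 25 ⊕ 57 = 72
byte 3: 76 ⊕ 00 = 76
byte 4: 40 ⊕ 25 = 65
byte 5: 25 ⊕ 57 = 72
byte 6: 92 ⊕ b2 = 20
byte 7: 91 ⊕ e5 = 74
byte 8: de ⊕ b6 = 68
byte 9: 98 ⊕ fd = 65
byte 10: 66 ⊕ 46 = 20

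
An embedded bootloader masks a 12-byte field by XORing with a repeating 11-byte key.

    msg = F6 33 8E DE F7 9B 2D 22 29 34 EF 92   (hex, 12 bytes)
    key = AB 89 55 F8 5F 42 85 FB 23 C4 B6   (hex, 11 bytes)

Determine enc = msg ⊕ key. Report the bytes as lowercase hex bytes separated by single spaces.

5d ba db 26 a8 d9 a8 d9 0a f0 59 39

The 11-byte key repeats, so the effective keystream is ab 89 55 f8 5f 42 85 fb 23 c4 b6 ab.
byte 0: 246 ^ 171 =  93
byte 1:  51 ^ 137 = 186
byte 2: 142 ^  85 = 219
byte 3: 222 ^ 248 =  38
byte 4: 247 ^  95 = 168
byte 5: 155 ^  66 = 217
byte 6:  45 ^ 133 = 168
byte 7:  34 ^ 251 = 217
byte 8:  41 ^  35 =  10
byte 9:  52 ^ 196 = 240
byte 10: 239 ^ 182 =  89
byte 11: 146 ^ 171 =  57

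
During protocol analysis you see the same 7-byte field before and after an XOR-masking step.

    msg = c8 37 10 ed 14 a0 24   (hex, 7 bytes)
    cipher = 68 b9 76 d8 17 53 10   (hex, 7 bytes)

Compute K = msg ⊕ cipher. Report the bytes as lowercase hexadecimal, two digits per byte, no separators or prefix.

Since cipher = msg ⊕ K, XORing both sides with msg gives K = msg ⊕ cipher.
11001000 xor 01101000 = 10100000
00110111 xor 10111001 = 10001110
00010000 xor 01110110 = 01100110
11101101 xor 11011000 = 00110101
00010100 xor 00010111 = 00000011
10100000 xor 01010011 = 11110011
00100100 xor 00010000 = 00110100

a08e663503f334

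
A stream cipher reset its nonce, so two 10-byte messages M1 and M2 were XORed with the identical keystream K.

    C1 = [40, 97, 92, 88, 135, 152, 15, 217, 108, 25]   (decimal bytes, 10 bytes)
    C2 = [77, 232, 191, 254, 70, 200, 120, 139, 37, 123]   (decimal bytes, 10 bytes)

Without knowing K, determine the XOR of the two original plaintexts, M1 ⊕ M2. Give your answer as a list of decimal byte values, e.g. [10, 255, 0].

[101, 137, 227, 166, 193, 80, 119, 82, 73, 98]

C1 ⊕ C2 = (M1 ⊕ K) ⊕ (M2 ⊕ K) = M1 ⊕ M2 — the shared key cancels under XOR.
byte 0: 28 ^ 4d = 65
byte 1: 61 ^ e8 = 89
byte 2: 5c ^ bf = e3
byte 3: 58 ^ fe = a6
byte 4: 87 ^ 46 = c1
byte 5: 98 ^ c8 = 50
byte 6: 0f ^ 78 = 77
byte 7: d9 ^ 8b = 52
byte 8: 6c ^ 25 = 49
byte 9: 19 ^ 7b = 62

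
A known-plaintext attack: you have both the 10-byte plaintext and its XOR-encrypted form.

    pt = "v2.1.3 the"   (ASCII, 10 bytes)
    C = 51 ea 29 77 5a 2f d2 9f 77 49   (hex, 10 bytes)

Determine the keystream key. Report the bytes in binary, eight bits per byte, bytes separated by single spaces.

00100111 11011000 00000111 01000110 01110100 00011100 11110010 11101011 00011111 00101100

Since C = pt ⊕ key, XORing both sides with pt gives key = pt ⊕ C.
118 xor  81 =  39
 50 xor 234 = 216
 46 xor  41 =   7
 49 xor 119 =  70
 46 xor  90 = 116
 51 xor  47 =  28
 32 xor 210 = 242
116 xor 159 = 235
104 xor 119 =  31
101 xor  73 =  44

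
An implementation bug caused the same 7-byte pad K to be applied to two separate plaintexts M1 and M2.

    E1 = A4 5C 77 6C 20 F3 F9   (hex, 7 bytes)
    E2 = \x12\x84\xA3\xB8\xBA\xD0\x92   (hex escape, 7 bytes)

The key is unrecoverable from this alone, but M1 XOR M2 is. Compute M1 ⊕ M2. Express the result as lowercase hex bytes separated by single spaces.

b6 d8 d4 d4 9a 23 6b

E1 ⊕ E2 = (M1 ⊕ K) ⊕ (M2 ⊕ K) = M1 ⊕ M2 — the shared key cancels under XOR.
byte 0: a4 ^ 12 = b6
byte 1: 5c ^ 84 = d8
byte 2: 77 ^ a3 = d4
byte 3: 6c ^ b8 = d4
byte 4: 20 ^ ba = 9a
byte 5: f3 ^ d0 = 23
byte 6: f9 ^ 92 = 6b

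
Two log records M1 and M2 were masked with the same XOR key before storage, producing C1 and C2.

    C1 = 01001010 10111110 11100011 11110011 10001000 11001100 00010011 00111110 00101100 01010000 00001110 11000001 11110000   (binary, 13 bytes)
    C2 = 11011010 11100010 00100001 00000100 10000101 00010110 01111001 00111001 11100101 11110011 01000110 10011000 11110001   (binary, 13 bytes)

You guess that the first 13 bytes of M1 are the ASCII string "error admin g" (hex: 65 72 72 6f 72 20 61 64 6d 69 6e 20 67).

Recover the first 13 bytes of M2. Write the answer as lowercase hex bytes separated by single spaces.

First, C1 ⊕ C2 = (M1 ⊕ K) ⊕ (M2 ⊕ K) = M1 ⊕ M2, so the key drops out. Then M2 = (M1 ⊕ M2) ⊕ M1 over the first 13 bytes.
byte 0: (4a ^ da) ^ 65 = 90 ^ 65 = f5
byte 1: (be ^ e2) ^ 72 = 5c ^ 72 = 2e
byte 2: (e3 ^ 21) ^ 72 = c2 ^ 72 = b0
byte 3: (f3 ^ 04) ^ 6f = f7 ^ 6f = 98
byte 4: (88 ^ 85) ^ 72 = 0d ^ 72 = 7f
byte 5: (cc ^ 16) ^ 20 = da ^ 20 = fa
byte 6: (13 ^ 79) ^ 61 = 6a ^ 61 = 0b
byte 7: (3e ^ 39) ^ 64 = 07 ^ 64 = 63
byte 8: (2c ^ e5) ^ 6d = c9 ^ 6d = a4
byte 9: (50 ^ f3) ^ 69 = a3 ^ 69 = ca
byte 10: (0e ^ 46) ^ 6e = 48 ^ 6e = 26
byte 11: (c1 ^ 98) ^ 20 = 59 ^ 20 = 79
byte 12: (f0 ^ f1) ^ 67 = 01 ^ 67 = 66

f5 2e b0 98 7f fa 0b 63 a4 ca 26 79 66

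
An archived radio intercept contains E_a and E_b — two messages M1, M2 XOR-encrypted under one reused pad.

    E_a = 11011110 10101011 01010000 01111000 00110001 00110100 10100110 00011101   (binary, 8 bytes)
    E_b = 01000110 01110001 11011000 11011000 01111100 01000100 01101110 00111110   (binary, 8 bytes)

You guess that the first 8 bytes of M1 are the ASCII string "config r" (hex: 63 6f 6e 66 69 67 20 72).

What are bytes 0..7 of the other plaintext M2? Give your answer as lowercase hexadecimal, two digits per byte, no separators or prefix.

First, E_a ⊕ E_b = (M1 ⊕ K) ⊕ (M2 ⊕ K) = M1 ⊕ M2, so the key drops out. Then M2 = (M1 ⊕ M2) ⊕ M1 over the first 8 bytes.
byte 0: (de xor 46) xor 63 = 98 xor 63 = fb
byte 1: (ab xor 71) xor 6f = da xor 6f = b5
byte 2: (50 xor d8) xor 6e = 88 xor 6e = e6
byte 3: (78 xor d8) xor 66 = a0 xor 66 = c6
byte 4: (31 xor 7c) xor 69 = 4d xor 69 = 24
byte 5: (34 xor 44) xor 67 = 70 xor 67 = 17
byte 6: (a6 xor 6e) xor 20 = c8 xor 20 = e8
byte 7: (1d xor 3e) xor 72 = 23 xor 72 = 51

fbb5e6c62417e851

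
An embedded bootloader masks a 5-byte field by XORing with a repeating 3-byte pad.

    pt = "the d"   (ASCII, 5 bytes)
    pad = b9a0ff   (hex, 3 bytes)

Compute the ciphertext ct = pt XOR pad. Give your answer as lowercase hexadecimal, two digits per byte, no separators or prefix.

The 3-byte key repeats, so the effective keystream is b9 a0 ff b9 a0.
byte 0: 01110100 ⊕ 10111001 = 11001101
byte 1: 01101000 ⊕ 10100000 = 11001000
byte 2: 01100101 ⊕ 11111111 = 10011010
byte 3: 00100000 ⊕ 10111001 = 10011001
byte 4: 01100100 ⊕ 10100000 = 11000100

cdc89a99c4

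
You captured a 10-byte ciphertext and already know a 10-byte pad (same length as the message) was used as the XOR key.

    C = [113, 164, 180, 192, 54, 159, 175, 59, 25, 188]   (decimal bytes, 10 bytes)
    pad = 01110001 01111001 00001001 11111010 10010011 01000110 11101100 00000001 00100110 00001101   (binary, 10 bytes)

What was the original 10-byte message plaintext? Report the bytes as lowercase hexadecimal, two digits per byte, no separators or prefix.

00ddbd3aa5d9433a3fb1

XOR is its own inverse, so applying the key byte-wise gives the result directly.
71 ^ 71 = 00
a4 ^ 79 = dd
b4 ^ 09 = bd
c0 ^ fa = 3a
36 ^ 93 = a5
9f ^ 46 = d9
af ^ ec = 43
3b ^ 01 = 3a
19 ^ 26 = 3f
bc ^ 0d = b1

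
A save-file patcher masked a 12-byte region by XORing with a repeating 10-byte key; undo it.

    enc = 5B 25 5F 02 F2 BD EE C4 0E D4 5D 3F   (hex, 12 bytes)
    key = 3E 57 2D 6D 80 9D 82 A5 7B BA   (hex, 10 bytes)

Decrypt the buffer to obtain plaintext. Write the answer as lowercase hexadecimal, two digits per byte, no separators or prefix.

The 10-byte key repeats, so the effective keystream is 3e 57 2d 6d 80 9d 82 a5 7b ba 3e 57.
byte 0: 5b XOR 3e = 65
byte 1: 25 XOR 57 = 72
byte 2: 5f XOR 2d = 72
byte 3: 02 XOR 6d = 6f
byte 4: f2 XOR 80 = 72
byte 5: bd XOR 9d = 20
byte 6: ee XOR 82 = 6c
byte 7: c4 XOR a5 = 61
byte 8: 0e XOR 7b = 75
byte 9: d4 XOR ba = 6e
byte 10: 5d XOR 3e = 63
byte 11: 3f XOR 57 = 68

6572726f72206c61756e6368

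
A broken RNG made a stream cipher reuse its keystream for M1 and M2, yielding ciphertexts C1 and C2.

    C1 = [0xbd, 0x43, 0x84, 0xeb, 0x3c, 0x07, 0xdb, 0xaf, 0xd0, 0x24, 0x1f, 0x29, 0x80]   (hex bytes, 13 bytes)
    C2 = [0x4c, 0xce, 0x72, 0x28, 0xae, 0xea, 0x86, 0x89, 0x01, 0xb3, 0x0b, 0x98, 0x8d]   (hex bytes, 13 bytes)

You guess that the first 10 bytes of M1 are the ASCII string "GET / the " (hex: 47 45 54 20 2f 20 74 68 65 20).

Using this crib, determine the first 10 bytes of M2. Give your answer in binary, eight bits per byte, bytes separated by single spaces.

First, C1 ⊕ C2 = (M1 ⊕ K) ⊕ (M2 ⊕ K) = M1 ⊕ M2, so the key drops out. Then M2 = (M1 ⊕ M2) ⊕ M1 over the first 10 bytes.
byte 0: (bd xor 4c) xor 47 = f1 xor 47 = b6
byte 1: (43 xor ce) xor 45 = 8d xor 45 = c8
byte 2: (84 xor 72) xor 54 = f6 xor 54 = a2
byte 3: (eb xor 28) xor 20 = c3 xor 20 = e3
byte 4: (3c xor ae) xor 2f = 92 xor 2f = bd
byte 5: (07 xor ea) xor 20 = ed xor 20 = cd
byte 6: (db xor 86) xor 74 = 5d xor 74 = 29
byte 7: (af xor 89) xor 68 = 26 xor 68 = 4e
byte 8: (d0 xor 01) xor 65 = d1 xor 65 = b4
byte 9: (24 xor b3) xor 20 = 97 xor 20 = b7

10110110 11001000 10100010 11100011 10111101 11001101 00101001 01001110 10110100 10110111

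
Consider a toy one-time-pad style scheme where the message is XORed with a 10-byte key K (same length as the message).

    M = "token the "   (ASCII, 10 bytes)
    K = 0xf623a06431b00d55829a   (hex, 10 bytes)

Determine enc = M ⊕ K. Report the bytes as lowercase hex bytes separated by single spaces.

XOR is its own inverse, so applying the key byte-wise gives the result directly.
74 ⊕ f6 = 82
6f ⊕ 23 = 4c
6b ⊕ a0 = cb
65 ⊕ 64 = 01
6e ⊕ 31 = 5f
20 ⊕ b0 = 90
74 ⊕ 0d = 79
68 ⊕ 55 = 3d
65 ⊕ 82 = e7
20 ⊕ 9a = ba

82 4c cb 01 5f 90 79 3d e7 ba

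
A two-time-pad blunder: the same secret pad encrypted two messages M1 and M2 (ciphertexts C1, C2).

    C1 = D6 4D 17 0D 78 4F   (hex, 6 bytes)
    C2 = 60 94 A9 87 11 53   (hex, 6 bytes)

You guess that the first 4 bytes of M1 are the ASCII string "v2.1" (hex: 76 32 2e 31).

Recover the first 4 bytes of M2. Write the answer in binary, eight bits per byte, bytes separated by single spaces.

11000000 11101011 10010000 10111011

First, C1 ⊕ C2 = (M1 ⊕ K) ⊕ (M2 ⊕ K) = M1 ⊕ M2, so the key drops out. Then M2 = (M1 ⊕ M2) ⊕ M1 over the first 4 bytes.
byte 0: (d6 ^ 60) ^ 76 = b6 ^ 76 = c0
byte 1: (4d ^ 94) ^ 32 = d9 ^ 32 = eb
byte 2: (17 ^ a9) ^ 2e = be ^ 2e = 90
byte 3: (0d ^ 87) ^ 31 = 8a ^ 31 = bb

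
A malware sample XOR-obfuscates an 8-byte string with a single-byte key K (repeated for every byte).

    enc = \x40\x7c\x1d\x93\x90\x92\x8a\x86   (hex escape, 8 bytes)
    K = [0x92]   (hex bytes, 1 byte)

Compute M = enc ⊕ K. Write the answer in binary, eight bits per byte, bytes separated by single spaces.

The 1-byte key repeats, so the effective keystream is 92 92 92 92 92 92 92 92.
byte 0: 01000000 XOR 10010010 = 11010010
byte 1: 01111100 XOR 10010010 = 11101110
byte 2: 00011101 XOR 10010010 = 10001111
byte 3: 10010011 XOR 10010010 = 00000001
byte 4: 10010000 XOR 10010010 = 00000010
byte 5: 10010010 XOR 10010010 = 00000000
byte 6: 10001010 XOR 10010010 = 00011000
byte 7: 10000110 XOR 10010010 = 00010100

11010010 11101110 10001111 00000001 00000010 00000000 00011000 00010100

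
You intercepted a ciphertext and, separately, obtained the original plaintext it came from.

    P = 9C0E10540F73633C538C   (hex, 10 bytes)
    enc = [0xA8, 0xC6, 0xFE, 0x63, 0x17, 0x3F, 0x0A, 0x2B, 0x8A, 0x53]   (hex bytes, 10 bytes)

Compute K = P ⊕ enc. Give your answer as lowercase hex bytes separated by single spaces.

34 c8 ee 37 18 4c 69 17 d9 df

Since enc = P ⊕ K, XORing both sides with P gives K = P ⊕ enc.
10011100 ⊕ 10101000 = 00110100
00001110 ⊕ 11000110 = 11001000
00010000 ⊕ 11111110 = 11101110
01010100 ⊕ 01100011 = 00110111
00001111 ⊕ 00010111 = 00011000
01110011 ⊕ 00111111 = 01001100
01100011 ⊕ 00001010 = 01101001
00111100 ⊕ 00101011 = 00010111
01010011 ⊕ 10001010 = 11011001
10001100 ⊕ 01010011 = 11011111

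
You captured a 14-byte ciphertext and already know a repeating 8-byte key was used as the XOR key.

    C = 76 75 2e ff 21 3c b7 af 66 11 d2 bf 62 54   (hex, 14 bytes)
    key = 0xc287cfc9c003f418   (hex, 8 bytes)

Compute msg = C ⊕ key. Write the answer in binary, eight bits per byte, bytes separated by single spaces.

The 8-byte key repeats, so the effective keystream is c2 87 cf c9 c0 03 f4 18 c2 87 cf c9 c0 03.
byte 0: 118 ⊕ 194 = 180
byte 1: 117 ⊕ 135 = 242
byte 2:  46 ⊕ 207 = 225
byte 3: 255 ⊕ 201 =  54
byte 4:  33 ⊕ 192 = 225
byte 5:  60 ⊕   3 =  63
byte 6: 183 ⊕ 244 =  67
byte 7: 175 ⊕  24 = 183
byte 8: 102 ⊕ 194 = 164
byte 9:  17 ⊕ 135 = 150
byte 10: 210 ⊕ 207 =  29
byte 11: 191 ⊕ 201 = 118
byte 12:  98 ⊕ 192 = 162
byte 13:  84 ⊕   3 =  87

10110100 11110010 11100001 00110110 11100001 00111111 01000011 10110111 10100100 10010110 00011101 01110110 10100010 01010111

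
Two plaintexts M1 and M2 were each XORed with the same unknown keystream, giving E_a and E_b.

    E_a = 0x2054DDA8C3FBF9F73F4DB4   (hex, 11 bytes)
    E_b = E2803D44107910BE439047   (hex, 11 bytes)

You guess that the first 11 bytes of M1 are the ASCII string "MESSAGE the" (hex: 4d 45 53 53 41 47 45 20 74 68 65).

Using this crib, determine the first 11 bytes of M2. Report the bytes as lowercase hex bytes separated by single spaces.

First, E_a ⊕ E_b = (M1 ⊕ K) ⊕ (M2 ⊕ K) = M1 ⊕ M2, so the key drops out. Then M2 = (M1 ⊕ M2) ⊕ M1 over the first 11 bytes.
byte 0: (20 ⊕ e2) ⊕ 4d = c2 ⊕ 4d = 8f
byte 1: (54 ⊕ 80) ⊕ 45 = d4 ⊕ 45 = 91
byte 2: (dd ⊕ 3d) ⊕ 53 = e0 ⊕ 53 = b3
byte 3: (a8 ⊕ 44) ⊕ 53 = ec ⊕ 53 = bf
byte 4: (c3 ⊕ 10) ⊕ 41 = d3 ⊕ 41 = 92
byte 5: (fb ⊕ 79) ⊕ 47 = 82 ⊕ 47 = c5
byte 6: (f9 ⊕ 10) ⊕ 45 = e9 ⊕ 45 = ac
byte 7: (f7 ⊕ be) ⊕ 20 = 49 ⊕ 20 = 69
byte 8: (3f ⊕ 43) ⊕ 74 = 7c ⊕ 74 = 08
byte 9: (4d ⊕ 90) ⊕ 68 = dd ⊕ 68 = b5
byte 10: (b4 ⊕ 47) ⊕ 65 = f3 ⊕ 65 = 96

8f 91 b3 bf 92 c5 ac 69 08 b5 96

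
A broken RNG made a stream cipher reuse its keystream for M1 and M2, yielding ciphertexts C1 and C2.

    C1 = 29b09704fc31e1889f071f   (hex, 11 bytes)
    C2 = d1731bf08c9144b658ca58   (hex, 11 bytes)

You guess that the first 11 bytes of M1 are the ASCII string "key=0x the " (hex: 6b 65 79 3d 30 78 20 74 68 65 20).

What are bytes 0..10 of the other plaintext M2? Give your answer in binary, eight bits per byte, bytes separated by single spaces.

First, C1 ⊕ C2 = (M1 ⊕ K) ⊕ (M2 ⊕ K) = M1 ⊕ M2, so the key drops out. Then M2 = (M1 ⊕ M2) ⊕ M1 over the first 11 bytes.
byte 0: (29 XOR d1) XOR 6b = f8 XOR 6b = 93
byte 1: (b0 XOR 73) XOR 65 = c3 XOR 65 = a6
byte 2: (97 XOR 1b) XOR 79 = 8c XOR 79 = f5
byte 3: (04 XOR f0) XOR 3d = f4 XOR 3d = c9
byte 4: (fc XOR 8c) XOR 30 = 70 XOR 30 = 40
byte 5: (31 XOR 91) XOR 78 = a0 XOR 78 = d8
byte 6: (e1 XOR 44) XOR 20 = a5 XOR 20 = 85
byte 7: (88 XOR b6) XOR 74 = 3e XOR 74 = 4a
byte 8: (9f XOR 58) XOR 68 = c7 XOR 68 = af
byte 9: (07 XOR ca) XOR 65 = cd XOR 65 = a8
byte 10: (1f XOR 58) XOR 20 = 47 XOR 20 = 67

10010011 10100110 11110101 11001001 01000000 11011000 10000101 01001010 10101111 10101000 01100111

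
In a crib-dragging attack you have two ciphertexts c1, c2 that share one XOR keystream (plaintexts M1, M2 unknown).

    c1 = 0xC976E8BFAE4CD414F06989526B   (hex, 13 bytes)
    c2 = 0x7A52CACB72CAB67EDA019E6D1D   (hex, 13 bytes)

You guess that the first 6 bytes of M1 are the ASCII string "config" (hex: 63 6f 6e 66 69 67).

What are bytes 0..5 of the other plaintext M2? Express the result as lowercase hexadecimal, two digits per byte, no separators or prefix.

First, c1 ⊕ c2 = (M1 ⊕ K) ⊕ (M2 ⊕ K) = M1 ⊕ M2, so the key drops out. Then M2 = (M1 ⊕ M2) ⊕ M1 over the first 6 bytes.
byte 0: (c9 XOR 7a) XOR 63 = b3 XOR 63 = d0
byte 1: (76 XOR 52) XOR 6f = 24 XOR 6f = 4b
byte 2: (e8 XOR ca) XOR 6e = 22 XOR 6e = 4c
byte 3: (bf XOR cb) XOR 66 = 74 XOR 66 = 12
byte 4: (ae XOR 72) XOR 69 = dc XOR 69 = b5
byte 5: (4c XOR ca) XOR 67 = 86 XOR 67 = e1

d04b4c12b5e1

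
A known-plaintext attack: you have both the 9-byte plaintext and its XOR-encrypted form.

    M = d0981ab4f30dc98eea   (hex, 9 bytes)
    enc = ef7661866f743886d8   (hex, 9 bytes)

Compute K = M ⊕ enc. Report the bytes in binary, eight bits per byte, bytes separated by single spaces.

00111111 11101110 01111011 00110010 10011100 01111001 11110001 00001000 00110010

Since enc = M ⊕ K, XORing both sides with M gives K = M ⊕ enc.
d0 ^ ef = 3f
98 ^ 76 = ee
1a ^ 61 = 7b
b4 ^ 86 = 32
f3 ^ 6f = 9c
0d ^ 74 = 79
c9 ^ 38 = f1
8e ^ 86 = 08
ea ^ d8 = 32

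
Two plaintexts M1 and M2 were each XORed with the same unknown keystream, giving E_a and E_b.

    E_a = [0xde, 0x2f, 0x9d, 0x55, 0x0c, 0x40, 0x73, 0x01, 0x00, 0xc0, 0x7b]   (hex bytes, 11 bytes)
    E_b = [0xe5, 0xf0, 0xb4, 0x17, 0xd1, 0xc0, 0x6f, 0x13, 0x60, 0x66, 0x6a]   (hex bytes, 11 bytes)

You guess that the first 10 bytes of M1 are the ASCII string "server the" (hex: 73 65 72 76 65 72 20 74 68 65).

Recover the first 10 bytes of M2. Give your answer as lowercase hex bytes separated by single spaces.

48 ba 5b 34 b8 f2 3c 66 08 c3

First, E_a ⊕ E_b = (M1 ⊕ K) ⊕ (M2 ⊕ K) = M1 ⊕ M2, so the key drops out. Then M2 = (M1 ⊕ M2) ⊕ M1 over the first 10 bytes.
byte 0: (de ⊕ e5) ⊕ 73 = 3b ⊕ 73 = 48
byte 1: (2f ⊕ f0) ⊕ 65 = df ⊕ 65 = ba
byte 2: (9d ⊕ b4) ⊕ 72 = 29 ⊕ 72 = 5b
byte 3: (55 ⊕ 17) ⊕ 76 = 42 ⊕ 76 = 34
byte 4: (0c ⊕ d1) ⊕ 65 = dd ⊕ 65 = b8
byte 5: (40 ⊕ c0) ⊕ 72 = 80 ⊕ 72 = f2
byte 6: (73 ⊕ 6f) ⊕ 20 = 1c ⊕ 20 = 3c
byte 7: (01 ⊕ 13) ⊕ 74 = 12 ⊕ 74 = 66
byte 8: (00 ⊕ 60) ⊕ 68 = 60 ⊕ 68 = 08
byte 9: (c0 ⊕ 66) ⊕ 65 = a6 ⊕ 65 = c3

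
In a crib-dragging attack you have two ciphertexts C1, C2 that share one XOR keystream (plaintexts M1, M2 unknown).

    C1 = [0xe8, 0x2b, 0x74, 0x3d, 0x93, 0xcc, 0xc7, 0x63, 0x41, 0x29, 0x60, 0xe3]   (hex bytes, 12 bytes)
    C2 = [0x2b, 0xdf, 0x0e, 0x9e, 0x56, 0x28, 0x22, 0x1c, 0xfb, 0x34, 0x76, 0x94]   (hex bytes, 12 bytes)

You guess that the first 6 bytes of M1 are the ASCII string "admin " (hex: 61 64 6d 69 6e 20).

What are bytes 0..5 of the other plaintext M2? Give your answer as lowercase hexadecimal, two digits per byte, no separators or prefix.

a29017caabc4

First, C1 ⊕ C2 = (M1 ⊕ K) ⊕ (M2 ⊕ K) = M1 ⊕ M2, so the key drops out. Then M2 = (M1 ⊕ M2) ⊕ M1 over the first 6 bytes.
byte 0: (e8 ⊕ 2b) ⊕ 61 = c3 ⊕ 61 = a2
byte 1: (2b ⊕ df) ⊕ 64 = f4 ⊕ 64 = 90
byte 2: (74 ⊕ 0e) ⊕ 6d = 7a ⊕ 6d = 17
byte 3: (3d ⊕ 9e) ⊕ 69 = a3 ⊕ 69 = ca
byte 4: (93 ⊕ 56) ⊕ 6e = c5 ⊕ 6e = ab
byte 5: (cc ⊕ 28) ⊕ 20 = e4 ⊕ 20 = c4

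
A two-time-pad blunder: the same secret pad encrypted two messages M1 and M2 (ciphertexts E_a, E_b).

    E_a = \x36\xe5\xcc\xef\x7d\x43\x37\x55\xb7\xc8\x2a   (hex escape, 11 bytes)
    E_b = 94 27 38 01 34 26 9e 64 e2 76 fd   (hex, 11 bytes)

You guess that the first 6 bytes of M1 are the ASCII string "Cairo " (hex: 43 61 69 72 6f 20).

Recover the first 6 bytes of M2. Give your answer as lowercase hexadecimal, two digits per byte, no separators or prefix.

e1a39d9c2645

First, E_a ⊕ E_b = (M1 ⊕ K) ⊕ (M2 ⊕ K) = M1 ⊕ M2, so the key drops out. Then M2 = (M1 ⊕ M2) ⊕ M1 over the first 6 bytes.
byte 0: (36 ⊕ 94) ⊕ 43 = a2 ⊕ 43 = e1
byte 1: (e5 ⊕ 27) ⊕ 61 = c2 ⊕ 61 = a3
byte 2: (cc ⊕ 38) ⊕ 69 = f4 ⊕ 69 = 9d
byte 3: (ef ⊕ 01) ⊕ 72 = ee ⊕ 72 = 9c
byte 4: (7d ⊕ 34) ⊕ 6f = 49 ⊕ 6f = 26
byte 5: (43 ⊕ 26) ⊕ 20 = 65 ⊕ 20 = 45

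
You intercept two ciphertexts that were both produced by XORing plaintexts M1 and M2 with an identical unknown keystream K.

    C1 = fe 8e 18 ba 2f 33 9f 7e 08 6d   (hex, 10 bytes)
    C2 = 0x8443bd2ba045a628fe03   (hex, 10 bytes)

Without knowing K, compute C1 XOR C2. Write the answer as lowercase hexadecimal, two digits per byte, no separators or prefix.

7acda5918f763956f66e

C1 ⊕ C2 = (M1 ⊕ K) ⊕ (M2 ⊕ K) = M1 ⊕ M2 — the shared key cancels under XOR.
fe xor 84 = 7a
8e xor 43 = cd
18 xor bd = a5
ba xor 2b = 91
2f xor a0 = 8f
33 xor 45 = 76
9f xor a6 = 39
7e xor 28 = 56
08 xor fe = f6
6d xor 03 = 6e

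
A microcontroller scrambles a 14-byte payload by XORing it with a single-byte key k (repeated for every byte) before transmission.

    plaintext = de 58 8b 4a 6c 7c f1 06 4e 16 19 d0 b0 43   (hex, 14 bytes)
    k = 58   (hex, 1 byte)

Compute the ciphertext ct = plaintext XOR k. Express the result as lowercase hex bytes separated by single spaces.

The 1-byte key repeats, so the effective keystream is 58 58 58 58 58 58 58 58 58 58 58 58 58 58.
byte 0: de xor 58 = 86
byte 1: 58 xor 58 = 00
byte 2: 8b xor 58 = d3
byte 3: 4a xor 58 = 12
byte 4: 6c xor 58 = 34
byte 5: 7c xor 58 = 24
byte 6: f1 xor 58 = a9
byte 7: 06 xor 58 = 5e
byte 8: 4e xor 58 = 16
byte 9: 16 xor 58 = 4e
byte 10: 19 xor 58 = 41
byte 11: d0 xor 58 = 88
byte 12: b0 xor 58 = e8
byte 13: 43 xor 58 = 1b

86 00 d3 12 34 24 a9 5e 16 4e 41 88 e8 1b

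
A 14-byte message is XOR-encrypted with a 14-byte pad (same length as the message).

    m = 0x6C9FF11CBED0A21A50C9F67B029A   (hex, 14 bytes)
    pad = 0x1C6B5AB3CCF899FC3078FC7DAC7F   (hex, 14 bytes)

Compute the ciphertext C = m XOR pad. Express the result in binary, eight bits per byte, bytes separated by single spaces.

01101100 xor 00011100 = 01110000
10011111 xor 01101011 = 11110100
11110001 xor 01011010 = 10101011
00011100 xor 10110011 = 10101111
10111110 xor 11001100 = 01110010
11010000 xor 11111000 = 00101000
10100010 xor 10011001 = 00111011
00011010 xor 11111100 = 11100110
01010000 xor 00110000 = 01100000
11001001 xor 01111000 = 10110001
11110110 xor 11111100 = 00001010
01111011 xor 01111101 = 00000110
00000010 xor 10101100 = 10101110
10011010 xor 01111111 = 11100101

01110000 11110100 10101011 10101111 01110010 00101000 00111011 11100110 01100000 10110001 00001010 00000110 10101110 11100101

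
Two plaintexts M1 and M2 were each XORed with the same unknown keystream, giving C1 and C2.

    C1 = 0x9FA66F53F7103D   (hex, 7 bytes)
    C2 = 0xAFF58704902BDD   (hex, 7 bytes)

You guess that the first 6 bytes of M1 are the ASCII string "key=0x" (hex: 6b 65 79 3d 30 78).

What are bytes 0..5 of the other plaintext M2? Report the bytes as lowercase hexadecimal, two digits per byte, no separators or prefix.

5b36916a5743

First, C1 ⊕ C2 = (M1 ⊕ K) ⊕ (M2 ⊕ K) = M1 ⊕ M2, so the key drops out. Then M2 = (M1 ⊕ M2) ⊕ M1 over the first 6 bytes.
byte 0: (9f ^ af) ^ 6b = 30 ^ 6b = 5b
byte 1: (a6 ^ f5) ^ 65 = 53 ^ 65 = 36
byte 2: (6f ^ 87) ^ 79 = e8 ^ 79 = 91
byte 3: (53 ^ 04) ^ 3d = 57 ^ 3d = 6a
byte 4: (f7 ^ 90) ^ 30 = 67 ^ 30 = 57
byte 5: (10 ^ 2b) ^ 78 = 3b ^ 78 = 43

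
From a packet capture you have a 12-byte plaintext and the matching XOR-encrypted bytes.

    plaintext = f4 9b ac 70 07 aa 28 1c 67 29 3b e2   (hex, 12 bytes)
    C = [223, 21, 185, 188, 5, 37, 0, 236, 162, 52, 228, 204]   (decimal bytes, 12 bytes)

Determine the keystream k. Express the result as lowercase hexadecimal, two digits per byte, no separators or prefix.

Since C = plaintext ⊕ k, XORing both sides with plaintext gives k = plaintext ⊕ C.
byte 0: f4 ^ df = 2b
byte 1: 9b ^ 15 = 8e
byte 2: ac ^ b9 = 15
byte 3: 70 ^ bc = cc
byte 4: 07 ^ 05 = 02
byte 5: aa ^ 25 = 8f
byte 6: 28 ^ 00 = 28
byte 7: 1c ^ ec = f0
byte 8: 67 ^ a2 = c5
byte 9: 29 ^ 34 = 1d
byte 10: 3b ^ e4 = df
byte 11: e2 ^ cc = 2e

2b8e15cc028f28f0c51ddf2e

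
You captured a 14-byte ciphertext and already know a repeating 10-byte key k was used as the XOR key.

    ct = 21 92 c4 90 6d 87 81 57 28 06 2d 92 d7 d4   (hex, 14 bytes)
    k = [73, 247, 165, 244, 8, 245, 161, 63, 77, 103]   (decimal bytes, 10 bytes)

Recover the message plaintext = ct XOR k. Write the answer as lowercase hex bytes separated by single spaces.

68 65 61 64 65 72 20 68 65 61 64 65 72 20

The 10-byte key repeats, so the effective keystream is 49 f7 a5 f4 08 f5 a1 3f 4d 67 49 f7 a5 f4.
byte 0: 00100001 ⊕ 01001001 = 01101000
byte 1: 10010010 ⊕ 11110111 = 01100101
byte 2: 11000100 ⊕ 10100101 = 01100001
byte 3: 10010000 ⊕ 11110100 = 01100100
byte 4: 01101101 ⊕ 00001000 = 01100101
byte 5: 10000111 ⊕ 11110101 = 01110010
byte 6: 10000001 ⊕ 10100001 = 00100000
byte 7: 01010111 ⊕ 00111111 = 01101000
byte 8: 00101000 ⊕ 01001101 = 01100101
byte 9: 00000110 ⊕ 01100111 = 01100001
byte 10: 00101101 ⊕ 01001001 = 01100100
byte 11: 10010010 ⊕ 11110111 = 01100101
byte 12: 11010111 ⊕ 10100101 = 01110010
byte 13: 11010100 ⊕ 11110100 = 00100000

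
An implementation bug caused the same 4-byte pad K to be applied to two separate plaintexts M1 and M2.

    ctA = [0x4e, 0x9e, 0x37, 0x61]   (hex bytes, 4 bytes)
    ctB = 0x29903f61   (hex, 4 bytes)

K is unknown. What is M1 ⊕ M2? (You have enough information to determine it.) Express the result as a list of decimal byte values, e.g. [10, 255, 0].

[103, 14, 8, 0]

ctA ⊕ ctB = (M1 ⊕ K) ⊕ (M2 ⊕ K) = M1 ⊕ M2 — the shared key cancels under XOR.
 78 XOR  41 = 103
158 XOR 144 =  14
 55 XOR  63 =   8
 97 XOR  97 =   0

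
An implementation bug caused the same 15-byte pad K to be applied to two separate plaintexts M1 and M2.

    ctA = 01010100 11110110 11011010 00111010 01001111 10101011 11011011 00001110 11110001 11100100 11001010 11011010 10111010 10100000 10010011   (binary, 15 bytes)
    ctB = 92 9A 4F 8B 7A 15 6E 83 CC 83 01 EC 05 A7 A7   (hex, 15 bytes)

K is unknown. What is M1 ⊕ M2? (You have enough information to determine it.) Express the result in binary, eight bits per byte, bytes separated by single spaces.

11000110 01101100 10010101 10110001 00110101 10111110 10110101 10001101 00111101 01100111 11001011 00110110 10111111 00000111 00110100

ctA ⊕ ctB = (M1 ⊕ K) ⊕ (M2 ⊕ K) = M1 ⊕ M2 — the shared key cancels under XOR.
01010100 XOR 10010010 = 11000110
11110110 XOR 10011010 = 01101100
11011010 XOR 01001111 = 10010101
00111010 XOR 10001011 = 10110001
01001111 XOR 01111010 = 00110101
10101011 XOR 00010101 = 10111110
11011011 XOR 01101110 = 10110101
00001110 XOR 10000011 = 10001101
11110001 XOR 11001100 = 00111101
11100100 XOR 10000011 = 01100111
11001010 XOR 00000001 = 11001011
11011010 XOR 11101100 = 00110110
10111010 XOR 00000101 = 10111111
10100000 XOR 10100111 = 00000111
10010011 XOR 10100111 = 00110100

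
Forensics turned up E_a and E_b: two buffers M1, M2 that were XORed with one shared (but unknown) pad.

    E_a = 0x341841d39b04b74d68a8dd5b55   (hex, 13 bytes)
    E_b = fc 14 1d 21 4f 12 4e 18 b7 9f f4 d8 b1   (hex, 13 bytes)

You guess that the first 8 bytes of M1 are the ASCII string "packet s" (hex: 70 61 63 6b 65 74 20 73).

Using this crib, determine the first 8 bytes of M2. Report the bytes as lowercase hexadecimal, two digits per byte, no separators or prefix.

First, E_a ⊕ E_b = (M1 ⊕ K) ⊕ (M2 ⊕ K) = M1 ⊕ M2, so the key drops out. Then M2 = (M1 ⊕ M2) ⊕ M1 over the first 8 bytes.
byte 0: (34 ^ fc) ^ 70 = c8 ^ 70 = b8
byte 1: (18 ^ 14) ^ 61 = 0c ^ 61 = 6d
byte 2: (41 ^ 1d) ^ 63 = 5c ^ 63 = 3f
byte 3: (d3 ^ 21) ^ 6b = f2 ^ 6b = 99
byte 4: (9b ^ 4f) ^ 65 = d4 ^ 65 = b1
byte 5: (04 ^ 12) ^ 74 = 16 ^ 74 = 62
byte 6: (b7 ^ 4e) ^ 20 = f9 ^ 20 = d9
byte 7: (4d ^ 18) ^ 73 = 55 ^ 73 = 26

b86d3f99b162d926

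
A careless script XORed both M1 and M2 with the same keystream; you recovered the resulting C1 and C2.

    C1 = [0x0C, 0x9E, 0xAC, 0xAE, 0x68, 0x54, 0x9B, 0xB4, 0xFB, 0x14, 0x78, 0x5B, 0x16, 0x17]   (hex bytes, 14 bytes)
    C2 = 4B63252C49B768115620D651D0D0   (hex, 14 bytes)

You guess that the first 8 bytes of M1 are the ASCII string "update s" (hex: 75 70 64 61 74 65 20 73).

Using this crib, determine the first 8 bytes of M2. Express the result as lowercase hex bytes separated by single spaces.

First, C1 ⊕ C2 = (M1 ⊕ K) ⊕ (M2 ⊕ K) = M1 ⊕ M2, so the key drops out. Then M2 = (M1 ⊕ M2) ⊕ M1 over the first 8 bytes.
byte 0: (0c xor 4b) xor 75 = 47 xor 75 = 32
byte 1: (9e xor 63) xor 70 = fd xor 70 = 8d
byte 2: (ac xor 25) xor 64 = 89 xor 64 = ed
byte 3: (ae xor 2c) xor 61 = 82 xor 61 = e3
byte 4: (68 xor 49) xor 74 = 21 xor 74 = 55
byte 5: (54 xor b7) xor 65 = e3 xor 65 = 86
byte 6: (9b xor 68) xor 20 = f3 xor 20 = d3
byte 7: (b4 xor 11) xor 73 = a5 xor 73 = d6

32 8d ed e3 55 86 d3 d6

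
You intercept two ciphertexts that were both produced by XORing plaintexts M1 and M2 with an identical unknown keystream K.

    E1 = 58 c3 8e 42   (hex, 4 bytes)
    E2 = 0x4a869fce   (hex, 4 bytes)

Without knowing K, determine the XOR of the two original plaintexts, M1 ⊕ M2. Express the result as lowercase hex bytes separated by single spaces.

12 45 11 8c

E1 ⊕ E2 = (M1 ⊕ K) ⊕ (M2 ⊕ K) = M1 ⊕ M2 — the shared key cancels under XOR.
byte 0: 01011000 ⊕ 01001010 = 00010010
byte 1: 11000011 ⊕ 10000110 = 01000101
byte 2: 10001110 ⊕ 10011111 = 00010001
byte 3: 01000010 ⊕ 11001110 = 10001100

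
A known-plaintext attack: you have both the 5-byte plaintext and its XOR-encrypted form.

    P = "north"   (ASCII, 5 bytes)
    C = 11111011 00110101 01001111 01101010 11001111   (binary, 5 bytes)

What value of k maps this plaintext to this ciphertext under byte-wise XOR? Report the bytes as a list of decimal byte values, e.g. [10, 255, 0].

[149, 90, 61, 30, 167]

Since C = P ⊕ k, XORing both sides with P gives k = P ⊕ C.
6e XOR fb = 95
6f XOR 35 = 5a
72 XOR 4f = 3d
74 XOR 6a = 1e
68 XOR cf = a7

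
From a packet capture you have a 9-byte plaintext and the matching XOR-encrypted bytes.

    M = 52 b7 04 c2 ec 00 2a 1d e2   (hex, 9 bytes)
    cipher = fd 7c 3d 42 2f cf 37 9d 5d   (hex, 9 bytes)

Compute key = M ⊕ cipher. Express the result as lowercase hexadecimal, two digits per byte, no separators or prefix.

afcb3980c3cf1d80bf

Since cipher = M ⊕ key, XORing both sides with M gives key = M ⊕ cipher.
byte 0:  82 ⊕ 253 = 175
byte 1: 183 ⊕ 124 = 203
byte 2:   4 ⊕  61 =  57
byte 3: 194 ⊕  66 = 128
byte 4: 236 ⊕  47 = 195
byte 5:   0 ⊕ 207 = 207
byte 6:  42 ⊕  55 =  29
byte 7:  29 ⊕ 157 = 128
byte 8: 226 ⊕  93 = 191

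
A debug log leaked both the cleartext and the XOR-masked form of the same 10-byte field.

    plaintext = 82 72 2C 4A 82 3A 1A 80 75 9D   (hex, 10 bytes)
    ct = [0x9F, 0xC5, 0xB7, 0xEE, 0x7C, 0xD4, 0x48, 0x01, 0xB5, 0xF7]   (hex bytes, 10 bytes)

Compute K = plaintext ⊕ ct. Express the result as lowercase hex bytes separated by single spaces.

Since ct = plaintext ⊕ K, XORing both sides with plaintext gives K = plaintext ⊕ ct.
82 XOR 9f = 1d
72 XOR c5 = b7
2c XOR b7 = 9b
4a XOR ee = a4
82 XOR 7c = fe
3a XOR d4 = ee
1a XOR 48 = 52
80 XOR 01 = 81
75 XOR b5 = c0
9d XOR f7 = 6a

1d b7 9b a4 fe ee 52 81 c0 6a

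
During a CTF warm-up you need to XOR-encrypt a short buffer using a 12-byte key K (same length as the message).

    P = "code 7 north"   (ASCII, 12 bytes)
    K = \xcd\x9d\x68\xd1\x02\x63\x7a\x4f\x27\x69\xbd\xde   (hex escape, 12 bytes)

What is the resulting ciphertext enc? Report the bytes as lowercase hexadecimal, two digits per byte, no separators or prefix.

aef20cb422545a21481bc9b6

byte 0: 63 xor cd = ae
byte 1: 6f xor 9d = f2
byte 2: 64 xor 68 = 0c
byte 3: 65 xor d1 = b4
byte 4: 20 xor 02 = 22
byte 5: 37 xor 63 = 54
byte 6: 20 xor 7a = 5a
byte 7: 6e xor 4f = 21
byte 8: 6f xor 27 = 48
byte 9: 72 xor 69 = 1b
byte 10: 74 xor bd = c9
byte 11: 68 xor de = b6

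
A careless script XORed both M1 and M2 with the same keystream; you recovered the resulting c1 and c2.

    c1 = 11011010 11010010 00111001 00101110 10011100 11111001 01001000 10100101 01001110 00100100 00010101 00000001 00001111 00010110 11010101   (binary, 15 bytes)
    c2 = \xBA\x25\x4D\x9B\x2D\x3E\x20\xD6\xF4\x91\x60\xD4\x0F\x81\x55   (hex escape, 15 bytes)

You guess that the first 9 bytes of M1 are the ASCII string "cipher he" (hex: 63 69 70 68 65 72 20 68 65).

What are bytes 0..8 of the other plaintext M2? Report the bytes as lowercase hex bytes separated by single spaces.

First, c1 ⊕ c2 = (M1 ⊕ K) ⊕ (M2 ⊕ K) = M1 ⊕ M2, so the key drops out. Then M2 = (M1 ⊕ M2) ⊕ M1 over the first 9 bytes.
byte 0: (da ⊕ ba) ⊕ 63 = 60 ⊕ 63 = 03
byte 1: (d2 ⊕ 25) ⊕ 69 = f7 ⊕ 69 = 9e
byte 2: (39 ⊕ 4d) ⊕ 70 = 74 ⊕ 70 = 04
byte 3: (2e ⊕ 9b) ⊕ 68 = b5 ⊕ 68 = dd
byte 4: (9c ⊕ 2d) ⊕ 65 = b1 ⊕ 65 = d4
byte 5: (f9 ⊕ 3e) ⊕ 72 = c7 ⊕ 72 = b5
byte 6: (48 ⊕ 20) ⊕ 20 = 68 ⊕ 20 = 48
byte 7: (a5 ⊕ d6) ⊕ 68 = 73 ⊕ 68 = 1b
byte 8: (4e ⊕ f4) ⊕ 65 = ba ⊕ 65 = df

03 9e 04 dd d4 b5 48 1b df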